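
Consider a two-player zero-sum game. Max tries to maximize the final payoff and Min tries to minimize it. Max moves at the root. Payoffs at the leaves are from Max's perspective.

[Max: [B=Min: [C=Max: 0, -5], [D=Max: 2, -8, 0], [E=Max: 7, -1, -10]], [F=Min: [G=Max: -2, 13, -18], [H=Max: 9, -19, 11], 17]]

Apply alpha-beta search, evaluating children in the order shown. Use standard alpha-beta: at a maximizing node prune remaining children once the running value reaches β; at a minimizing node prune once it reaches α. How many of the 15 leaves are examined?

C [α=-∞,β=+∞]: v=0
D [α=-∞,β=0]: v=2 after child 1 ≥ β → β-cutoff, skip 2
E [α=-∞,β=0]: v=7 after child 1 ≥ β → β-cutoff, skip 2
B [α=-∞,β=+∞]: v=0
G [α=0,β=+∞]: v=13
H [α=0,β=13]: v=11
F [α=0,β=+∞]: v=11
Root [α=-∞,β=+∞]: v=11
Leaves evaluated: 11 of 15.

11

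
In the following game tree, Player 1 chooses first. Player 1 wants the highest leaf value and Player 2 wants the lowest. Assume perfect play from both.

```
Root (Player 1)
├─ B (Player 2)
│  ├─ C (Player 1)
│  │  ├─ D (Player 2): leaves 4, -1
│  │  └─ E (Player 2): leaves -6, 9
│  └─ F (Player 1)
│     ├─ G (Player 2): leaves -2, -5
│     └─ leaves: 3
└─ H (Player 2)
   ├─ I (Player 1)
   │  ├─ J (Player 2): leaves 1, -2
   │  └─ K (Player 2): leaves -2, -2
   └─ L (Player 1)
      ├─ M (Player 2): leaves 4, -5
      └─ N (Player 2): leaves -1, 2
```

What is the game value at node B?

-1

D: min(4, -1) = -1
E: min(-6, 9) = -6
C: max(-1, -6) = -1
G: min(-2, -5) = -5
F: max(-5, 3) = 3
B: min(-1, 3) = -1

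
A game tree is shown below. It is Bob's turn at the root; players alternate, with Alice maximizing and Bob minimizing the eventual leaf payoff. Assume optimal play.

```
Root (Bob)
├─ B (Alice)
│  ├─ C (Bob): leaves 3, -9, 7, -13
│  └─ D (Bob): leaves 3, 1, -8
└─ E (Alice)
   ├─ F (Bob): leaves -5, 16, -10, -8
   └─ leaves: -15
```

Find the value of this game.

C (Bob): min(3, -9, 7, -13) = -13
D (Bob): min(3, 1, -8) = -8
B (Alice): max(-13, -8) = -8
F (Bob): min(-5, 16, -10, -8) = -10
E (Alice): max(-10, -15) = -10
Root (Bob): min(-8, -10) = -10

-10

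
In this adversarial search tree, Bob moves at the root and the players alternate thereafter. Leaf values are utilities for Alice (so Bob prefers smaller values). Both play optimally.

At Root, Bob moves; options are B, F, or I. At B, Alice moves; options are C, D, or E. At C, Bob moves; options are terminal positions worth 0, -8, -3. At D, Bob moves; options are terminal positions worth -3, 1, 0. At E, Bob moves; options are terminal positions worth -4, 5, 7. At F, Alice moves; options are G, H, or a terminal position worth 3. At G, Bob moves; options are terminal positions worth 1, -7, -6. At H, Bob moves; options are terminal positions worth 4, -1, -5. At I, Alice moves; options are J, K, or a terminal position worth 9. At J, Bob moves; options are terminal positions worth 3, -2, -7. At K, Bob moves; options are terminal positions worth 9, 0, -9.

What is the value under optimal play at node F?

3

G: min(1, -7, -6) = -7
H: min(4, -1, -5) = -5
F: max(-7, -5, 3) = 3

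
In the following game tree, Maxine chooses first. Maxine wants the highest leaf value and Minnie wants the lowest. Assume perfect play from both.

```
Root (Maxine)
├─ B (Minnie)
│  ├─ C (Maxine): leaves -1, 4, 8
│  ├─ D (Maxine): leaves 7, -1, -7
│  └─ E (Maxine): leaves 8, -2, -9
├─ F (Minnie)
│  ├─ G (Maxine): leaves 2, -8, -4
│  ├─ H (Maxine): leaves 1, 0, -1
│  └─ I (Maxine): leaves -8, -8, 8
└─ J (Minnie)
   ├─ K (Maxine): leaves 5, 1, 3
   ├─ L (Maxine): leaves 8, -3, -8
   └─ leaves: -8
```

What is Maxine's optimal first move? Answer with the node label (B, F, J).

C (Maxine): max(-1, 4, 8) = 8
D (Maxine): max(7, -1, -7) = 7
E (Maxine): max(8, -2, -9) = 8
B (Minnie): min(8, 7, 8) = 7
G (Maxine): max(2, -8, -4) = 2
H (Maxine): max(1, 0, -1) = 1
I (Maxine): max(-8, -8, 8) = 8
F (Minnie): min(2, 1, 8) = 1
K (Maxine): max(5, 1, 3) = 5
L (Maxine): max(8, -3, -8) = 8
J (Minnie): min(5, 8, -8) = -8
Root (Maxine): max(7, 1, -8) = 7
Maxine picks the child with the highest value: B (value 7).

B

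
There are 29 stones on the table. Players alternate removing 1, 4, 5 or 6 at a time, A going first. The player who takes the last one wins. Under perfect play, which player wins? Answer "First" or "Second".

Compute winning (W) and losing (L) positions by backward induction:
i:   0  1  2  3  4  5  6  7  8  9 10 11 12 13 14 15 16 17 18 19 20 21 22 23 24 25 26 27 28 29
     L  W  L  W  W  W  W  W  W  L  W  L  W  W  W  W  W  W  L  W  L  W  W  W  W  W  W  L  W  L
Position 29 is L, so the second player wins.

Second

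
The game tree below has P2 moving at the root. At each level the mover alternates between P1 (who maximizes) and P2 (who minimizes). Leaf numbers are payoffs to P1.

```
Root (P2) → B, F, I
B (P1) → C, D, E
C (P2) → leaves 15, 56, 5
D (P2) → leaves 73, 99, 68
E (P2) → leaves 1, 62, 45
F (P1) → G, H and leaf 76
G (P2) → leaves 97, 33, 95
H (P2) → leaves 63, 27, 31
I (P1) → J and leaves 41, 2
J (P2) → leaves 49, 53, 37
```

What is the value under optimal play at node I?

41

J: min(49, 53, 37) = 37
I: max(37, 41, 2) = 41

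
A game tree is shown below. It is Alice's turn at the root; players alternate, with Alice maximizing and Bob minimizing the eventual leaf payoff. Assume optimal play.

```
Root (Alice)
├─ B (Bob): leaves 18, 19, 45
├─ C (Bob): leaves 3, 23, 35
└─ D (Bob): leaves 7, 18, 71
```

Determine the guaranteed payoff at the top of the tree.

18

B (Bob): min(18, 19, 45) = 18
C (Bob): min(3, 23, 35) = 3
D (Bob): min(7, 18, 71) = 7
Root (Alice): max(18, 3, 7) = 18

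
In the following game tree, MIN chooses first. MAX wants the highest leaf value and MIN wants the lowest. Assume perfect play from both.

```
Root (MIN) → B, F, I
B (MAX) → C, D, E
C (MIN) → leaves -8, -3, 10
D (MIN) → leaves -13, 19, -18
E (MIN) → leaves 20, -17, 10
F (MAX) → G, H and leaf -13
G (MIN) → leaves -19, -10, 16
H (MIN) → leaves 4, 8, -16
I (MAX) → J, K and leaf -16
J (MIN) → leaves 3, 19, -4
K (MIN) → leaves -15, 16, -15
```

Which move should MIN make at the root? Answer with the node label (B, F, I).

F

C (MIN): min(-8, -3, 10) = -8
D (MIN): min(-13, 19, -18) = -18
E (MIN): min(20, -17, 10) = -17
B (MAX): max(-8, -18, -17) = -8
G (MIN): min(-19, -10, 16) = -19
H (MIN): min(4, 8, -16) = -16
F (MAX): max(-19, -16, -13) = -13
J (MIN): min(3, 19, -4) = -4
K (MIN): min(-15, 16, -15) = -15
I (MAX): max(-4, -15, -16) = -4
Root (MIN): min(-8, -13, -4) = -13
MIN picks the child with the lowest value: F (value -13).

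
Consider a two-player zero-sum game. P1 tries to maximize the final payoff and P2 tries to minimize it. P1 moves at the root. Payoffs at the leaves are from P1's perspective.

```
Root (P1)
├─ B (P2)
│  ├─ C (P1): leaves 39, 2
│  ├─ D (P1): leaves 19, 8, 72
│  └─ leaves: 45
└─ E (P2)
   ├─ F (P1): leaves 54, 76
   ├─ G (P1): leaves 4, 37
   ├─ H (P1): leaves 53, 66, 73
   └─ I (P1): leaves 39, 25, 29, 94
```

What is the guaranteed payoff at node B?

C: max(39, 2) = 39
D: max(19, 8, 72) = 72
B: min(39, 72, 45) = 39

39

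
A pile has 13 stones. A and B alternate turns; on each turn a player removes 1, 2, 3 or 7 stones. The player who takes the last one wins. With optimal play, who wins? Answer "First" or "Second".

First

W/L table (W = player to move can force a win):
i:   0  1  2  3  4  5  6  7  8  9 10 11 12 13
     L  W  W  W  L  W  W  W  L  W  W  W  L  W
Position 13 is W, so the first player wins.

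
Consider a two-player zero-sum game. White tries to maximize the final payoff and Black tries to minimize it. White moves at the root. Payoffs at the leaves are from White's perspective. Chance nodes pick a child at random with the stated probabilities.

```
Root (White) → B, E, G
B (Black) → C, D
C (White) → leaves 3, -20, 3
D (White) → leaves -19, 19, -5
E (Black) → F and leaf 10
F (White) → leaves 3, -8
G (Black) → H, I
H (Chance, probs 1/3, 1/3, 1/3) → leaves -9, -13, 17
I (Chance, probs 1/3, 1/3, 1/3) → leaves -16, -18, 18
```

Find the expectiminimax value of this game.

C (White): max(3, -20, 3) = 3
D (White): max(-19, 19, -5) = 19
B (Black): min(3, 19) = 3
F (White): max(3, -8) = 3
E (Black): min(3, 10) = 3
H (Chance): 1/3·-9 + 1/3·-13 + 1/3·17 = -1.67
I (Chance): 1/3·-16 + 1/3·-18 + 1/3·18 = -5.33
G (Black): min(-1.67, -5.33) = -5.33
Root (White): max(3, 3, -5.33) = 3

3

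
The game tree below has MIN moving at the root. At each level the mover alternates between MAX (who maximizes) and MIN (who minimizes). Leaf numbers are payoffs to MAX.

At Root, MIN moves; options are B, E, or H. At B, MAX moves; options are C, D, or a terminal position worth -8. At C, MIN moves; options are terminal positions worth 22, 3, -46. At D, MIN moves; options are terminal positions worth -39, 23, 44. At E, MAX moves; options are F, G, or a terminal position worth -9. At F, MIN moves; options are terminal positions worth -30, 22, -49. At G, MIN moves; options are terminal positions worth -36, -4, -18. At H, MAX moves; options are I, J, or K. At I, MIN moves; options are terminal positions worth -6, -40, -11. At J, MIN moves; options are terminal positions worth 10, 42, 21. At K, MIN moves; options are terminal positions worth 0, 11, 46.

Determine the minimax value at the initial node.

-9

C (MIN): min(22, 3, -46) = -46
D (MIN): min(-39, 23, 44) = -39
B (MAX): max(-46, -39, -8) = -8
F (MIN): min(-30, 22, -49) = -49
G (MIN): min(-36, -4, -18) = -36
E (MAX): max(-49, -36, -9) = -9
I (MIN): min(-6, -40, -11) = -40
J (MIN): min(10, 42, 21) = 10
K (MIN): min(0, 11, 46) = 0
H (MAX): max(-40, 10, 0) = 10
Root (MIN): min(-8, -9, 10) = -9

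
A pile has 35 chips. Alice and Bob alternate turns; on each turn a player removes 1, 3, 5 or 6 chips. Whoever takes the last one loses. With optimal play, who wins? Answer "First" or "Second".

First

W/L table (W = player to move can force a win):
i:   0  1  2  3  4  5  6  7  8  9 10 11 12 13 14 15 16 17 18 19 20 21 22 23 24 25 26 27 28 29 30 31 32 33 34 35
     W  L  W  L  W  L  W  W  W  W  W  W  L  W  L  W  L  W  W  W  W  W  W  L  W  L  W  L  W  W  W  W  W  W  L  W
Position 35 is W, so the first player wins.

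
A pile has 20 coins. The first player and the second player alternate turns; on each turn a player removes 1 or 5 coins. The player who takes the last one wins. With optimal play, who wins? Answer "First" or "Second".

Second

Mark each pile size as W (mover wins) or L (mover loses):
i:   0  1  2  3  4  5  6  7  8  9 10 11 12 13 14 15 16 17 18 19 20
     L  W  L  W  L  W  L  W  L  W  L  W  L  W  L  W  L  W  L  W  L
Position 20 is L, so the second player wins.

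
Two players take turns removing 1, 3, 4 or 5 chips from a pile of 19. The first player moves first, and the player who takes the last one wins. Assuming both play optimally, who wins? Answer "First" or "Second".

Positions where the player to move wins (W) vs loses (L):
i:   0  1  2  3  4  5  6  7  8  9 10 11 12 13 14 15 16 17 18 19
     L  W  L  W  W  W  W  W  L  W  L  W  W  W  W  W  L  W  L  W
Position 19 is W, so the first player wins.

First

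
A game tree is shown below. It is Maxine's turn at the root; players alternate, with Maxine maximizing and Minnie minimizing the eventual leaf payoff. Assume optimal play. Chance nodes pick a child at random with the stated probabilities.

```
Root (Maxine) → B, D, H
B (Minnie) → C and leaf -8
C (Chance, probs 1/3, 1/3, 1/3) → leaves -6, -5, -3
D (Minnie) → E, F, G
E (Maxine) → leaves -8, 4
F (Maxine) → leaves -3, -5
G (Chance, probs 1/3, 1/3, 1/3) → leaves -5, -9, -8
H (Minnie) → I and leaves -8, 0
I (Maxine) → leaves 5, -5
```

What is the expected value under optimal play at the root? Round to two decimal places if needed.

-7.33

C (Chance): 1/3·-6 + 1/3·-5 + 1/3·-3 = -4.67
B (Minnie): min(-4.67, -8) = -8
E (Maxine): max(-8, 4) = 4
F (Maxine): max(-3, -5) = -3
G (Chance): 1/3·-5 + 1/3·-9 + 1/3·-8 = -7.33
D (Minnie): min(4, -3, -7.33) = -7.33
I (Maxine): max(5, -5) = 5
H (Minnie): min(5, -8, 0) = -8
Root (Maxine): max(-8, -7.33, -8) = -7.33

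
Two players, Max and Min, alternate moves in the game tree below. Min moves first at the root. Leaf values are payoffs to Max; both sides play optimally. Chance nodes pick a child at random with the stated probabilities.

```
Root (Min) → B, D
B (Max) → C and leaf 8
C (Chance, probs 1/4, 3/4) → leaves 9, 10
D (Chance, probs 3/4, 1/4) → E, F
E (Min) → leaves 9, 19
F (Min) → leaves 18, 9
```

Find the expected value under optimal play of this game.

C (Chance): 1/4·9 + 3/4·10 = 9.75
B (Max): max(9.75, 8) = 9.75
E (Min): min(9, 19) = 9
F (Min): min(18, 9) = 9
D (Chance): 3/4·9 + 1/4·9 = 9
Root (Min): min(9.75, 9) = 9

9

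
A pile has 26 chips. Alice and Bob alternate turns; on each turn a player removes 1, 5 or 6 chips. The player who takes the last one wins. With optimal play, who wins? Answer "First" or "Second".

Positions where the player to move wins (W) vs loses (L):
i:   0  1  2  3  4  5  6  7  8  9 10 11 12 13 14 15 16 17 18 19 20 21 22 23 24 25 26
     L  W  L  W  L  W  W  W  W  W  W  L  W  L  W  L  W  W  W  W  W  W  L  W  L  W  L
Position 26 is L, so the second player wins.

Second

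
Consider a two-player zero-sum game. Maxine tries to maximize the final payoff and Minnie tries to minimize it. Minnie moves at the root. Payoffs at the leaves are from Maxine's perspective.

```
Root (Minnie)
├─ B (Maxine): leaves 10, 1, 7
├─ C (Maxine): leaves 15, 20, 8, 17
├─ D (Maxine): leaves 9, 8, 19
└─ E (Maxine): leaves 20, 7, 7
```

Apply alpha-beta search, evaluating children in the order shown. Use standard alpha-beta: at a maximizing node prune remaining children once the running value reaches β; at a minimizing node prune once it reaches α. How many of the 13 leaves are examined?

B [α=-∞,β=+∞]: v=10
C [α=-∞,β=10]: v=15 after child 1 ≥ β → β-cutoff, skip 3
D [α=-∞,β=10]: v=19
E [α=-∞,β=10]: v=20 after child 1 ≥ β → β-cutoff, skip 2
Root [α=-∞,β=+∞]: v=10
Leaves evaluated: 8 of 13.

8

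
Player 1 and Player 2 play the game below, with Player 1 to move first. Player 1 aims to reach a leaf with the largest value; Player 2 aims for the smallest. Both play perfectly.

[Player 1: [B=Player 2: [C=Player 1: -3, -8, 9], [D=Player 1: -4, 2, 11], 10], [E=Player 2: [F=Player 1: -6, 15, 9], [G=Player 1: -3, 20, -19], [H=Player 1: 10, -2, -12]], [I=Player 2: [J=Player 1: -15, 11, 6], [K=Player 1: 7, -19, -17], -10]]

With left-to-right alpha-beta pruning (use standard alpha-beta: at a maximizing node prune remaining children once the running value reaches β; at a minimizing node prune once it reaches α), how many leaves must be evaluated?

21

C [α=-∞,β=+∞]: v=9
D [α=-∞,β=9]: v=11
B [α=-∞,β=+∞]: v=9
F [α=9,β=+∞]: v=15
G [α=9,β=15]: v=20 after child 2 ≥ β → β-cutoff, skip 1
H [α=9,β=15]: v=10
E [α=9,β=+∞]: v=10
J [α=10,β=+∞]: v=11
K [α=10,β=11]: v=7
I [α=10,β=+∞]: v=7 after child 2 ≤ α → α-cutoff, skip 1
Root [α=-∞,β=+∞]: v=10
Leaves evaluated: 21 of 23.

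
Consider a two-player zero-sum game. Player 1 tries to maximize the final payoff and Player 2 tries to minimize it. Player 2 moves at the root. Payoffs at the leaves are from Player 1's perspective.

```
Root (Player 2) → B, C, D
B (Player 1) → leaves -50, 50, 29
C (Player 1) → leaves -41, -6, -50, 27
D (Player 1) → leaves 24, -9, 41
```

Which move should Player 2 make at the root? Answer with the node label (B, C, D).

B (Player 1): max(-50, 50, 29) = 50
C (Player 1): max(-41, -6, -50, 27) = 27
D (Player 1): max(24, -9, 41) = 41
Root (Player 2): min(50, 27, 41) = 27
Player 2 picks the child with the lowest value: C (value 27).

C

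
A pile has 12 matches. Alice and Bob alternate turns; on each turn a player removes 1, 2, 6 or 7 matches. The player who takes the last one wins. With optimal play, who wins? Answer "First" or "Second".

First

Compute winning (W) and losing (L) positions by backward induction:
i:   0  1  2  3  4  5  6  7  8  9 10 11 12
     L  W  W  L  W  W  W  W  L  W  W  L  W
Position 12 is W, so the first player wins.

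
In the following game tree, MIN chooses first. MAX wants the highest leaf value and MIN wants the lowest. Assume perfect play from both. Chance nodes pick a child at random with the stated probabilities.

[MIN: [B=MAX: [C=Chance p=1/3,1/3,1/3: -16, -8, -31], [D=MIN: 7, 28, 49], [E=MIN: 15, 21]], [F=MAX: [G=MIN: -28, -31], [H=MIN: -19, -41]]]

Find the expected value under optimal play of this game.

-31

C (Chance): 1/3·-16 + 1/3·-8 + 1/3·-31 = -18.33
D (MIN): min(7, 28, 49) = 7
E (MIN): min(15, 21) = 15
B (MAX): max(-18.33, 7, 15) = 15
G (MIN): min(-28, -31) = -31
H (MIN): min(-19, -41) = -41
F (MAX): max(-31, -41) = -31
Root (MIN): min(15, -31) = -31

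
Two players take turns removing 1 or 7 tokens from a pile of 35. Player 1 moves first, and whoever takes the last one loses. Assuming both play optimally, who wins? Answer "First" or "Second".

Second

Mark each pile size as W (mover wins) or L (mover loses):
i:   0  1  2  3  4  5  6  7  8  9 10 11 12 13 14 15 16 17 18 19 20 21 22 23 24 25 26 27 28 29 30 31 32 33 34 35
     W  L  W  L  W  L  W  L  W  L  W  L  W  L  W  L  W  L  W  L  W  L  W  L  W  L  W  L  W  L  W  L  W  L  W  L
Position 35 is L, so the second player wins.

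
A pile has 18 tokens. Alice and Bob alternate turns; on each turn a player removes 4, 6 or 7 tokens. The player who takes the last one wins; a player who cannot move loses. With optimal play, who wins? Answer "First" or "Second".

First

Positions where the player to move wins (W) vs loses (L):
i:   0  1  2  3  4  5  6  7  8  9 10 11 12 13 14 15 16 17 18
     L  L  L  L  W  W  W  W  W  W  W  L  L  L  L  W  W  W  W
Position 18 is W, so the first player wins.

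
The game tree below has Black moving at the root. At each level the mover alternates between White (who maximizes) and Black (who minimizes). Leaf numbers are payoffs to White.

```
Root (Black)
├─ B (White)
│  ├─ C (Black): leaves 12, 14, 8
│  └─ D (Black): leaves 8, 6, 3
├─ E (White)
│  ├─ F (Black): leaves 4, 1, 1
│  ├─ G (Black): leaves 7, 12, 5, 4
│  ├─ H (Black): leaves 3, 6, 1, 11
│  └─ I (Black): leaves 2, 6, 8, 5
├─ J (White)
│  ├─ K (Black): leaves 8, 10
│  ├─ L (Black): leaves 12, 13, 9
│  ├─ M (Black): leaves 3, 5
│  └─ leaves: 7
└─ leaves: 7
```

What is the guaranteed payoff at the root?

C (Black): min(12, 14, 8) = 8
D (Black): min(8, 6, 3) = 3
B (White): max(8, 3) = 8
F (Black): min(4, 1, 1) = 1
G (Black): min(7, 12, 5, 4) = 4
H (Black): min(3, 6, 1, 11) = 1
I (Black): min(2, 6, 8, 5) = 2
E (White): max(1, 4, 1, 2) = 4
K (Black): min(8, 10) = 8
L (Black): min(12, 13, 9) = 9
M (Black): min(3, 5) = 3
J (White): max(8, 9, 3, 7) = 9
Root (Black): min(8, 4, 9, 7) = 4

4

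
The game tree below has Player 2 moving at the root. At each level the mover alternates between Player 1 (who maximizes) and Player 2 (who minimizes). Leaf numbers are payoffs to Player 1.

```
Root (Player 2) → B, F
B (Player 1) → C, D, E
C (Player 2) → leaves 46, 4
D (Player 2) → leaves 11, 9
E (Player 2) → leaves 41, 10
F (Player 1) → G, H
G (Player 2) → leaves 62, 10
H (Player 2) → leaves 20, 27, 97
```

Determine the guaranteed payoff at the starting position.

10

C (Player 2): min(46, 4) = 4
D (Player 2): min(11, 9) = 9
E (Player 2): min(41, 10) = 10
B (Player 1): max(4, 9, 10) = 10
G (Player 2): min(62, 10) = 10
H (Player 2): min(20, 27, 97) = 20
F (Player 1): max(10, 20) = 20
Root (Player 2): min(10, 20) = 10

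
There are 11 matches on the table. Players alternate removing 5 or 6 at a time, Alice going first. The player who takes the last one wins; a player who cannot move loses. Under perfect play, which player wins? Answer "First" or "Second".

Second

Mark each pile size as W (mover wins) or L (mover loses):
i:   0  1  2  3  4  5  6  7  8  9 10 11
     L  L  L  L  L  W  W  W  W  W  W  L
Position 11 is L, so the second player wins.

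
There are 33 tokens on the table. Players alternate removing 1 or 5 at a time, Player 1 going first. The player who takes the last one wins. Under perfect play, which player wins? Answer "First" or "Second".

First

Mark each pile size as W (mover wins) or L (mover loses):
i:   0  1  2  3  4  5  6  7  8  9 10 11 12 13 14 15 16 17 18 19 20 21 22 23 24 25 26 27 28 29 30 31 32 33
     L  W  L  W  L  W  L  W  L  W  L  W  L  W  L  W  L  W  L  W  L  W  L  W  L  W  L  W  L  W  L  W  L  W
Position 33 is W, so the first player wins.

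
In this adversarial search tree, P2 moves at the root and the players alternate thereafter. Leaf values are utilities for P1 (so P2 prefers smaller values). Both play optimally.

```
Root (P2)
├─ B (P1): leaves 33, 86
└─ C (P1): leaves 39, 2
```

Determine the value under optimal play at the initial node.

B (P1): max(33, 86) = 86
C (P1): max(39, 2) = 39
Root (P2): min(86, 39) = 39

39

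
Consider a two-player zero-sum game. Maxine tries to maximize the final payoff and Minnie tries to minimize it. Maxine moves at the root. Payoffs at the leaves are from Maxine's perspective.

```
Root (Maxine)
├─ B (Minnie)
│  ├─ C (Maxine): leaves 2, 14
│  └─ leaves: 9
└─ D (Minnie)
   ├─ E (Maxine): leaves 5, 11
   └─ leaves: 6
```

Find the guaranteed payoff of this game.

9

C (Maxine): max(2, 14) = 14
B (Minnie): min(14, 9) = 9
E (Maxine): max(5, 11) = 11
D (Minnie): min(11, 6) = 6
Root (Maxine): max(9, 6) = 9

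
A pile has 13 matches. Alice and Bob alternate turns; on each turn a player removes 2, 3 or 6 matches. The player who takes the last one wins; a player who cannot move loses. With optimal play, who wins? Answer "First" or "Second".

Compute winning (W) and losing (L) positions by backward induction:
i:   0  1  2  3  4  5  6  7  8  9 10 11 12 13
     L  L  W  W  W  L  W  W  W  L  L  W  W  W
Position 13 is W, so the first player wins.

First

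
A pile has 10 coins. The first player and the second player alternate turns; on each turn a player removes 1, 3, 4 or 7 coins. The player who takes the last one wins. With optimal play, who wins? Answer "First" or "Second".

Second

i:   0  1  2  3  4  5  6  7  8  9 10
     L  W  L  W  W  W  W  W  L  W  L
Position 10 is L, so the second player wins.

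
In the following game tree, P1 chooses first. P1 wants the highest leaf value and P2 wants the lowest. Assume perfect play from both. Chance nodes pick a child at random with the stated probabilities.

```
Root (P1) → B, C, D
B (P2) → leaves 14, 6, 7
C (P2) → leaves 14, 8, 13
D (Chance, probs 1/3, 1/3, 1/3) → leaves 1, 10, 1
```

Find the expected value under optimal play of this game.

B (P2): min(14, 6, 7) = 6
C (P2): min(14, 8, 13) = 8
D (Chance): 1/3·1 + 1/3·10 + 1/3·1 = 4
Root (P1): max(6, 8, 4) = 8

8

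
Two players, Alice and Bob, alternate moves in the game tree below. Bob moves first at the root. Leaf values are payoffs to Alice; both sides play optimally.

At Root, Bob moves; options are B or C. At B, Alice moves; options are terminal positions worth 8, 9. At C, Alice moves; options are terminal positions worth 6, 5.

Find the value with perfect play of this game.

B (Alice): max(8, 9) = 9
C (Alice): max(6, 5) = 6
Root (Bob): min(9, 6) = 6

6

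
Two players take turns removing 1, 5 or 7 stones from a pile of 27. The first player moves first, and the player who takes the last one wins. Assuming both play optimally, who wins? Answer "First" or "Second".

First

i:   0  1  2  3  4  5  6  7  8  9 10 11 12 13 14 15 16 17 18 19 20 21 22 23 24 25 26 27
     L  W  L  W  L  W  L  W  L  W  L  W  L  W  L  W  L  W  L  W  L  W  L  W  L  W  L  W
Position 27 is W, so the first player wins.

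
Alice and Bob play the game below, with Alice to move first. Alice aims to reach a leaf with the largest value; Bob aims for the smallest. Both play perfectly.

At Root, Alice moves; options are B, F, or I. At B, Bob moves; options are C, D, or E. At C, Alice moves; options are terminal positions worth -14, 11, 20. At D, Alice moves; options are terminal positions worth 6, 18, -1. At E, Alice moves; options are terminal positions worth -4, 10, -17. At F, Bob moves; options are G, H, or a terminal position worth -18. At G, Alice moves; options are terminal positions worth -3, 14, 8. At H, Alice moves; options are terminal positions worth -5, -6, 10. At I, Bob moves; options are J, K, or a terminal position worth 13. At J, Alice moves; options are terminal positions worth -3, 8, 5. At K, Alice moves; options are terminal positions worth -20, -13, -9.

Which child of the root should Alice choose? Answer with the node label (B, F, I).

B

C (Alice): max(-14, 11, 20) = 20
D (Alice): max(6, 18, -1) = 18
E (Alice): max(-4, 10, -17) = 10
B (Bob): min(20, 18, 10) = 10
G (Alice): max(-3, 14, 8) = 14
H (Alice): max(-5, -6, 10) = 10
F (Bob): min(14, 10, -18) = -18
J (Alice): max(-3, 8, 5) = 8
K (Alice): max(-20, -13, -9) = -9
I (Bob): min(8, -9, 13) = -9
Root (Alice): max(10, -18, -9) = 10
Alice picks the child with the highest value: B (value 10).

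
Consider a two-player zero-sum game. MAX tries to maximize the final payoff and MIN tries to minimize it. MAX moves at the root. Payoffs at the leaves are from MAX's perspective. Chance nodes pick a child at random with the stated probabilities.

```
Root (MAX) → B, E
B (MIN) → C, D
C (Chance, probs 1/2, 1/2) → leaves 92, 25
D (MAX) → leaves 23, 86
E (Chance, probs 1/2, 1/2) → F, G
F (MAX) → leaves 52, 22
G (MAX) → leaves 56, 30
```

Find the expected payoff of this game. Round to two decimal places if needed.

58.5

C (Chance): 1/2·92 + 1/2·25 = 58.5
D (MAX): max(23, 86) = 86
B (MIN): min(58.5, 86) = 58.5
F (MAX): max(52, 22) = 52
G (MAX): max(56, 30) = 56
E (Chance): 1/2·52 + 1/2·56 = 54
Root (MAX): max(58.5, 54) = 58.5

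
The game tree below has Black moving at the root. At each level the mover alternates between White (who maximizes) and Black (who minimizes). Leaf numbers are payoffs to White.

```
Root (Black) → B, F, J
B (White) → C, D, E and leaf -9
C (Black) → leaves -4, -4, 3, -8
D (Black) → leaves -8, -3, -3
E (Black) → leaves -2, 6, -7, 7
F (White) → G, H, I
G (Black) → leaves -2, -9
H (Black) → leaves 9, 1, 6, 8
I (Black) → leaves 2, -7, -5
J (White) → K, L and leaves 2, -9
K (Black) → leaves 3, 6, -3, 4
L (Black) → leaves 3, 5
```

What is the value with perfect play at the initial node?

C (Black): min(-4, -4, 3, -8) = -8
D (Black): min(-8, -3, -3) = -8
E (Black): min(-2, 6, -7, 7) = -7
B (White): max(-8, -8, -7, -9) = -7
G (Black): min(-2, -9) = -9
H (Black): min(9, 1, 6, 8) = 1
I (Black): min(2, -7, -5) = -7
F (White): max(-9, 1, -7) = 1
K (Black): min(3, 6, -3, 4) = -3
L (Black): min(3, 5) = 3
J (White): max(-3, 3, 2, -9) = 3
Root (Black): min(-7, 1, 3) = -7

-7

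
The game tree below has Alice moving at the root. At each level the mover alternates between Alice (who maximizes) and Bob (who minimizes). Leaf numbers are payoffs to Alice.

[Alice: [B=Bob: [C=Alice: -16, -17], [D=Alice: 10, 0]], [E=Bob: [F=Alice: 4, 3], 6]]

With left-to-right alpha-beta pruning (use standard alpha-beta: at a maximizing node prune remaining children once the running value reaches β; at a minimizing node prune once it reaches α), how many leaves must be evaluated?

C [α=-∞,β=+∞]: v=-16
D [α=-∞,β=-16]: v=10 after child 1 ≥ β → β-cutoff, skip 1
B [α=-∞,β=+∞]: v=-16
F [α=-16,β=+∞]: v=4
E [α=-16,β=+∞]: v=4
Root [α=-∞,β=+∞]: v=4
Leaves evaluated: 6 of 7.

6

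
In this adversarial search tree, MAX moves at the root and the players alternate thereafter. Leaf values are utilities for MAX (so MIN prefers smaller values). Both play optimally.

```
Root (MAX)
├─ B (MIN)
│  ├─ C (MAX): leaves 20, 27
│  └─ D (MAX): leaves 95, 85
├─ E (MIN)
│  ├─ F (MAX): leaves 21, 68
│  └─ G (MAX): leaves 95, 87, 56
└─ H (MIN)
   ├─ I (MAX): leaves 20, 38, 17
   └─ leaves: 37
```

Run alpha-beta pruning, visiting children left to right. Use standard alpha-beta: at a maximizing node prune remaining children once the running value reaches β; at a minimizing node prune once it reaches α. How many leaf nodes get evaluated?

9

C [α=-∞,β=+∞]: v=27
D [α=-∞,β=27]: v=95 after child 1 ≥ β → β-cutoff, skip 1
B [α=-∞,β=+∞]: v=27
F [α=27,β=+∞]: v=68
G [α=27,β=68]: v=95 after child 1 ≥ β → β-cutoff, skip 2
E [α=27,β=+∞]: v=68
I [α=68,β=+∞]: v=38
H [α=68,β=+∞]: v=38 after child 1 ≤ α → α-cutoff, skip 1
Root [α=-∞,β=+∞]: v=68
Leaves evaluated: 9 of 13.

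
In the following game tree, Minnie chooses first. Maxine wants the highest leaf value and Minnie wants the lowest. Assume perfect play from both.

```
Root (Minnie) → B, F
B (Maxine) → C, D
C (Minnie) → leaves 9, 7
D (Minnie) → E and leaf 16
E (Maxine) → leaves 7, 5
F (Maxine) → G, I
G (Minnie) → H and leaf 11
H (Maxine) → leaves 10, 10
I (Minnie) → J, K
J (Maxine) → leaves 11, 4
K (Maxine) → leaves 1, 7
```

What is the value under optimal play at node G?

10

H: max(10, 10) = 10
G: min(10, 11) = 10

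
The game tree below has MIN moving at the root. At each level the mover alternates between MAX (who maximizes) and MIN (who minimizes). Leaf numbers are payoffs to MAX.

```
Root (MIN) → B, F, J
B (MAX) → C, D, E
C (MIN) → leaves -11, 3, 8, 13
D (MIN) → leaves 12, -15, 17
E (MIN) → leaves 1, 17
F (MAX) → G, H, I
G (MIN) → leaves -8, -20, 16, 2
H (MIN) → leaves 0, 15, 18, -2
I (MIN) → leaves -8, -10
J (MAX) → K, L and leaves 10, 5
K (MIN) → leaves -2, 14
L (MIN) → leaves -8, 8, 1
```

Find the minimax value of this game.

-2

C (MIN): min(-11, 3, 8, 13) = -11
D (MIN): min(12, -15, 17) = -15
E (MIN): min(1, 17) = 1
B (MAX): max(-11, -15, 1) = 1
G (MIN): min(-8, -20, 16, 2) = -20
H (MIN): min(0, 15, 18, -2) = -2
I (MIN): min(-8, -10) = -10
F (MAX): max(-20, -2, -10) = -2
K (MIN): min(-2, 14) = -2
L (MIN): min(-8, 8, 1) = -8
J (MAX): max(-2, -8, 10, 5) = 10
Root (MIN): min(1, -2, 10) = -2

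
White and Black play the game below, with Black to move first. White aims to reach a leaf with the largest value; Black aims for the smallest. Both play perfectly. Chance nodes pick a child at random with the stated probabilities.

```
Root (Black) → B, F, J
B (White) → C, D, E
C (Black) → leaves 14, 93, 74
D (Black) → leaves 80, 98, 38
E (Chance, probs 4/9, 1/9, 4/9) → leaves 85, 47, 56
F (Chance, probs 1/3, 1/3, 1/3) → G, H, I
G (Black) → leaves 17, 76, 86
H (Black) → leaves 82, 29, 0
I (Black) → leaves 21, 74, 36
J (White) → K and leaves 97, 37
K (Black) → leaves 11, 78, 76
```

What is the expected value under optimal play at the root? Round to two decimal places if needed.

C (Black): min(14, 93, 74) = 14
D (Black): min(80, 98, 38) = 38
E (Chance): 4/9·85 + 1/9·47 + 4/9·56 = 67.89
B (White): max(14, 38, 67.89) = 67.89
G (Black): min(17, 76, 86) = 17
H (Black): min(82, 29, 0) = 0
I (Black): min(21, 74, 36) = 21
F (Chance): 1/3·17 + 1/3·0 + 1/3·21 = 12.67
K (Black): min(11, 78, 76) = 11
J (White): max(11, 97, 37) = 97
Root (Black): min(67.89, 12.67, 97) = 12.67

12.67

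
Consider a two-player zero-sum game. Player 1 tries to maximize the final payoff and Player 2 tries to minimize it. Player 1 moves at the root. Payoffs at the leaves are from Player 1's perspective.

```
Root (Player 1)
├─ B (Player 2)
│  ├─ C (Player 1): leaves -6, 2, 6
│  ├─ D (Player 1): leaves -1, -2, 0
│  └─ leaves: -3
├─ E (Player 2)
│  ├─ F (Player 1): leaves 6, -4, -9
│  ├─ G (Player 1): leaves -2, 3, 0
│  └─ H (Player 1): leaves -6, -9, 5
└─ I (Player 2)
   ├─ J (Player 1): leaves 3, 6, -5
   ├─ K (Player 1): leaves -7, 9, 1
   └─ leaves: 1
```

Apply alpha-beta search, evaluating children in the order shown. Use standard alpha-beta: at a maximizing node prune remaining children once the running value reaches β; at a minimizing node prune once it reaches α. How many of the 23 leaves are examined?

C [α=-∞,β=+∞]: v=6
D [α=-∞,β=6]: v=0
B [α=-∞,β=+∞]: v=-3
F [α=-3,β=+∞]: v=6
G [α=-3,β=6]: v=3
H [α=-3,β=3]: v=5
E [α=-3,β=+∞]: v=3
J [α=3,β=+∞]: v=6
K [α=3,β=6]: v=9 after child 2 ≥ β → β-cutoff, skip 1
I [α=3,β=+∞]: v=1
Root [α=-∞,β=+∞]: v=3
Leaves evaluated: 22 of 23.

22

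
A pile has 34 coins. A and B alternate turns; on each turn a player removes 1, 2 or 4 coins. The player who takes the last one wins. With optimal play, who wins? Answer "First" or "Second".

First

Compute winning (W) and losing (L) positions by backward induction:
i:   0  1  2  3  4  5  6  7  8  9 10 11 12 13 14 15 16 17 18 19 20 21 22 23 24 25 26 27 28 29 30 31 32 33 34
     L  W  W  L  W  W  L  W  W  L  W  W  L  W  W  L  W  W  L  W  W  L  W  W  L  W  W  L  W  W  L  W  W  L  W
Position 34 is W, so the first player wins.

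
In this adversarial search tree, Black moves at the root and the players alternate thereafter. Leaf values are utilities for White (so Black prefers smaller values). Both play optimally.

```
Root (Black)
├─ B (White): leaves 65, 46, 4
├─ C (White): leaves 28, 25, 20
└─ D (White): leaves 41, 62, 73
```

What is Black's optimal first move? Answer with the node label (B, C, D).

C

B (White): max(65, 46, 4) = 65
C (White): max(28, 25, 20) = 28
D (White): max(41, 62, 73) = 73
Root (Black): min(65, 28, 73) = 28
Black picks the child with the lowest value: C (value 28).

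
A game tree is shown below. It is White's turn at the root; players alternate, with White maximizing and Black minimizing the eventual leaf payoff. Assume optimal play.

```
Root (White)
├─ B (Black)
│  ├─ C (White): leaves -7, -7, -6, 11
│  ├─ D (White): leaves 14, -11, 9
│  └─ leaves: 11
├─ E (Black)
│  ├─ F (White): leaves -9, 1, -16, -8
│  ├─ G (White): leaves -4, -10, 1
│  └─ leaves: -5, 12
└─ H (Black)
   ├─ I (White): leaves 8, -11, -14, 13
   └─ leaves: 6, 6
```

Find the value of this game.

C (White): max(-7, -7, -6, 11) = 11
D (White): max(14, -11, 9) = 14
B (Black): min(11, 14, 11) = 11
F (White): max(-9, 1, -16, -8) = 1
G (White): max(-4, -10, 1) = 1
E (Black): min(1, 1, -5, 12) = -5
I (White): max(8, -11, -14, 13) = 13
H (Black): min(13, 6, 6) = 6
Root (White): max(11, -5, 6) = 11

11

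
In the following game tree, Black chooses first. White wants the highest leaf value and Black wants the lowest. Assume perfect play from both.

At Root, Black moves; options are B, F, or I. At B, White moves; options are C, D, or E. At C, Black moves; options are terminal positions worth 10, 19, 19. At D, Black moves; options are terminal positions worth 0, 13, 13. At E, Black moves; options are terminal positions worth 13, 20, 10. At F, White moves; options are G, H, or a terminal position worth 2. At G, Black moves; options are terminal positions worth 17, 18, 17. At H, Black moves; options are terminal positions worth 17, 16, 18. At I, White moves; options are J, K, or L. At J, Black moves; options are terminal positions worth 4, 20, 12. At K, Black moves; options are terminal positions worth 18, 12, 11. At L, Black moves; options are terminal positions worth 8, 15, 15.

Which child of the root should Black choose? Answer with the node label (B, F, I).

B

C (Black): min(10, 19, 19) = 10
D (Black): min(0, 13, 13) = 0
E (Black): min(13, 20, 10) = 10
B (White): max(10, 0, 10) = 10
G (Black): min(17, 18, 17) = 17
H (Black): min(17, 16, 18) = 16
F (White): max(17, 16, 2) = 17
J (Black): min(4, 20, 12) = 4
K (Black): min(18, 12, 11) = 11
L (Black): min(8, 15, 15) = 8
I (White): max(4, 11, 8) = 11
Root (Black): min(10, 17, 11) = 10
Black picks the child with the lowest value: B (value 10).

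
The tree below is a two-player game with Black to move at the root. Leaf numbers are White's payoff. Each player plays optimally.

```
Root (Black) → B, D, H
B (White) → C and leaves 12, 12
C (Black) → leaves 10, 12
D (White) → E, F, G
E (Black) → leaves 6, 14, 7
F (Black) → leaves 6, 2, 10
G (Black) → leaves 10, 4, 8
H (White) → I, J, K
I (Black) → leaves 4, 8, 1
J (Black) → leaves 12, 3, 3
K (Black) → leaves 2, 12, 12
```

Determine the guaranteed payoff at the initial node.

C (Black): min(10, 12) = 10
B (White): max(10, 12, 12) = 12
E (Black): min(6, 14, 7) = 6
F (Black): min(6, 2, 10) = 2
G (Black): min(10, 4, 8) = 4
D (White): max(6, 2, 4) = 6
I (Black): min(4, 8, 1) = 1
J (Black): min(12, 3, 3) = 3
K (Black): min(2, 12, 12) = 2
H (White): max(1, 3, 2) = 3
Root (Black): min(12, 6, 3) = 3

3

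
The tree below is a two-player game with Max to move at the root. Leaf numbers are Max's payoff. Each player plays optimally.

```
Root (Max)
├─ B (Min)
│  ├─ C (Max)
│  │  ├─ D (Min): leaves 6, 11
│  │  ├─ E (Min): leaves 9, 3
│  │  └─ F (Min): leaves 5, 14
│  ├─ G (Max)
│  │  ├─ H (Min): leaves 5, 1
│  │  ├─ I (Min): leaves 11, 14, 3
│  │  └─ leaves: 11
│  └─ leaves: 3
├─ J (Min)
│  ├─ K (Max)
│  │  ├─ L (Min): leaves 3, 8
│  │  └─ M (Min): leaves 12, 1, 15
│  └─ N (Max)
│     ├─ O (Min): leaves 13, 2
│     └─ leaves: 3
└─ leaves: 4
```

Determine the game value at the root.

4

D (Min): min(6, 11) = 6
E (Min): min(9, 3) = 3
F (Min): min(5, 14) = 5
C (Max): max(6, 3, 5) = 6
H (Min): min(5, 1) = 1
I (Min): min(11, 14, 3) = 3
G (Max): max(1, 3, 11) = 11
B (Min): min(6, 11, 3) = 3
L (Min): min(3, 8) = 3
M (Min): min(12, 1, 15) = 1
K (Max): max(3, 1) = 3
O (Min): min(13, 2) = 2
N (Max): max(2, 3) = 3
J (Min): min(3, 3) = 3
Root (Max): max(3, 3, 4) = 4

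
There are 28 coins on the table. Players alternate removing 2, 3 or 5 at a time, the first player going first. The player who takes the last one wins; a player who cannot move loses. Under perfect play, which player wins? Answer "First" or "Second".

Second

W/L table (W = player to move can force a win):
i:   0  1  2  3  4  5  6  7  8  9 10 11 12 13 14 15 16 17 18 19 20 21 22 23 24 25 26 27 28
     L  L  W  W  W  W  W  L  L  W  W  W  W  W  L  L  W  W  W  W  W  L  L  W  W  W  W  W  L
Position 28 is L, so the second player wins.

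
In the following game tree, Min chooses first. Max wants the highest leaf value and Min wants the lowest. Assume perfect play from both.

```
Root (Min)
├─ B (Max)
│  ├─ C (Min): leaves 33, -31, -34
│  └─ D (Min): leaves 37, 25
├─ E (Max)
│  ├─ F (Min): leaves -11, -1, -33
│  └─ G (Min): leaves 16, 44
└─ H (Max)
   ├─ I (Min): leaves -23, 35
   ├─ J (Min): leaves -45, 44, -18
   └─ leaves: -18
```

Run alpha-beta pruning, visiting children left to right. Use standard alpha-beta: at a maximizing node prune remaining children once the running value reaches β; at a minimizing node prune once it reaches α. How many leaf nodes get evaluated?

14

C [α=-∞,β=+∞]: v=-34
D [α=-34,β=+∞]: v=25
B [α=-∞,β=+∞]: v=25
F [α=-∞,β=25]: v=-33
G [α=-33,β=25]: v=16
E [α=-∞,β=25]: v=16
I [α=-∞,β=16]: v=-23
J [α=-23,β=16]: v=-45 after child 1 ≤ α → α-cutoff, skip 2
H [α=-∞,β=16]: v=-18
Root [α=-∞,β=+∞]: v=-18
Leaves evaluated: 14 of 16.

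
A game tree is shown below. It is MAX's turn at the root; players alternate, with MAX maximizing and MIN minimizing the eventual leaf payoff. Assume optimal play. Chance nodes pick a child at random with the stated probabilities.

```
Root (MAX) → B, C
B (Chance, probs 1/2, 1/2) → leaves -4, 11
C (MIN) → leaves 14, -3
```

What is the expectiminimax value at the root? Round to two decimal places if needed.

3.5

B (Chance): 1/2·-4 + 1/2·11 = 3.5
C (MIN): min(14, -3) = -3
Root (MAX): max(3.5, -3) = 3.5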